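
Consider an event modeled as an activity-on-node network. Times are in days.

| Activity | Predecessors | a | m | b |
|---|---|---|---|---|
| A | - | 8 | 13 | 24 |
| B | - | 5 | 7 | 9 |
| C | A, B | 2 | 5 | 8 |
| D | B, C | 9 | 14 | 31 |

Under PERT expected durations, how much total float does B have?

te_A = (8 + 4·13 + 24)/6 = 84/6 = 14
te_B = (5 + 4·7 + 9)/6 = 42/6 = 7
te_C = (2 + 4·5 + 8)/6 = 30/6 = 5
te_D = (9 + 4·14 + 31)/6 = 96/6 = 16

Forward pass:
ES_A = 0; EF_A = 14
ES_B = 0; EF_B = 7
ES_C = max(EF_A=14, EF_B=7) = 14; EF_C = 14+5 = 19
ES_D = max(EF_B=7, EF_C=19) = 19; EF_D = 19+16 = 35
Expected project duration μ = 35 days. Critical path: A → C → D.

Backward pass:
LF_D = 35; LS_D = 35−16 = 19
LF_C = LS_D = 19; LS_C = 19−5 = 14
LF_B = min(LS_C=14, LS_D=19) = 14; LS_B = 14−7 = 7
LF_A = LS_C = 14; LS_A = 14−14 = 0
Slack_B = LS_B − ES_B = 7 − 0 = 7

7 days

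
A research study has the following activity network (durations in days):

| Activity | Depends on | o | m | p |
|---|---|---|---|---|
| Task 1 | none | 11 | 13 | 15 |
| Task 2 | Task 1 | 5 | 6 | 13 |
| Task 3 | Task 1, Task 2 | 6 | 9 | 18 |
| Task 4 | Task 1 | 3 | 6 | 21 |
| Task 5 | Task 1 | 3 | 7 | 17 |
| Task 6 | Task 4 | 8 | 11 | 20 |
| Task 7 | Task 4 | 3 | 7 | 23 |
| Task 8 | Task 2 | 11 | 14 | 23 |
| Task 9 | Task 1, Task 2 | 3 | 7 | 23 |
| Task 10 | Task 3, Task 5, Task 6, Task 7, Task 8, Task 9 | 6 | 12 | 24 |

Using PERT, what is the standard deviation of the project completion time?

te_Task 1 = (11 + 4·13 + 15)/6 = 78/6 = 13; σ²_Task 1 = ((15−11)/6)² = 0.444
te_Task 2 = (5 + 4·6 + 13)/6 = 42/6 = 7; σ²_Task 2 = ((13−5)/6)² = 1.778
te_Task 3 = (6 + 4·9 + 18)/6 = 60/6 = 10; σ²_Task 3 = ((18−6)/6)² = 4.000
te_Task 4 = (3 + 4·6 + 21)/6 = 48/6 = 8; σ²_Task 4 = ((21−3)/6)² = 9.000
te_Task 5 = (3 + 4·7 + 17)/6 = 48/6 = 8; σ²_Task 5 = ((17−3)/6)² = 5.444
te_Task 6 = (8 + 4·11 + 20)/6 = 72/6 = 12; σ²_Task 6 = ((20−8)/6)² = 4.000
te_Task 7 = (3 + 4·7 + 23)/6 = 54/6 = 9; σ²_Task 7 = ((23−3)/6)² = 11.111
te_Task 8 = (11 + 4·14 + 23)/6 = 90/6 = 15; σ²_Task 8 = ((23−11)/6)² = 4.000
te_Task 9 = (3 + 4·7 + 23)/6 = 54/6 = 9; σ²_Task 9 = ((23−3)/6)² = 11.111
te_Task 10 = (6 + 4·12 + 24)/6 = 78/6 = 13; σ²_Task 10 = ((24−6)/6)² = 9.000

Forward pass:
ES_Task 1 = 0; EF_Task 1 = 13
ES_Task 2 = 13; EF_Task 2 = 13+7 = 20
ES_Task 3 = max(EF_Task 1=13, EF_Task 2=20) = 20; EF_Task 3 = 20+10 = 30
ES_Task 4 = 13; EF_Task 4 = 13+8 = 21
ES_Task 5 = 13; EF_Task 5 = 13+8 = 21
ES_Task 6 = 21; EF_Task 6 = 21+12 = 33
ES_Task 7 = 21; EF_Task 7 = 21+9 = 30
ES_Task 8 = 20; EF_Task 8 = 20+15 = 35
ES_Task 9 = max(EF_Task 1=13, EF_Task 2=20) = 20; EF_Task 9 = 20+9 = 29
ES_Task 10 = max(EF_Task 3=30, EF_Task 5=21, EF_Task 6=33, EF_Task 7=30, EF_Task 8=35, EF_Task 9=29) = 35; EF_Task 10 = 35+13 = 48
Expected project duration μ = 48 days. Critical path: Task 1 → Task 2 → Task 8 → Task 10.

Variance along critical path = 0.444 + 1.778 + 4.000 + 9.000 = 15.222
σ = √15.222 = 3.902 days

3.90 days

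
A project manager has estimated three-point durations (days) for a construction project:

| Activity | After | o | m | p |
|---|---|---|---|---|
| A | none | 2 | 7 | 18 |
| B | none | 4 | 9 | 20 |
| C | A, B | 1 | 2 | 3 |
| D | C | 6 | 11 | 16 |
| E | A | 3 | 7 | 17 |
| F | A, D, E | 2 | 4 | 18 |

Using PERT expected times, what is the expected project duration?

29 days

te_A = (2 + 4·7 + 18)/6 = 48/6 = 8
te_B = (4 + 4·9 + 20)/6 = 60/6 = 10
te_C = (1 + 4·2 + 3)/6 = 12/6 = 2
te_D = (6 + 4·11 + 16)/6 = 66/6 = 11
te_E = (3 + 4·7 + 17)/6 = 48/6 = 8
te_F = (2 + 4·4 + 18)/6 = 36/6 = 6

Forward pass:
ES_A = 0; EF_A = 8
ES_B = 0; EF_B = 10
ES_C = max(EF_A=8, EF_B=10) = 10; EF_C = 10+2 = 12
ES_D = 12; EF_D = 12+11 = 23
ES_E = 8; EF_E = 8+8 = 16
ES_F = max(EF_A=8, EF_D=23, EF_E=16) = 23; EF_F = 23+6 = 29
Expected project duration μ = 29 days. Critical path: B → C → D → F.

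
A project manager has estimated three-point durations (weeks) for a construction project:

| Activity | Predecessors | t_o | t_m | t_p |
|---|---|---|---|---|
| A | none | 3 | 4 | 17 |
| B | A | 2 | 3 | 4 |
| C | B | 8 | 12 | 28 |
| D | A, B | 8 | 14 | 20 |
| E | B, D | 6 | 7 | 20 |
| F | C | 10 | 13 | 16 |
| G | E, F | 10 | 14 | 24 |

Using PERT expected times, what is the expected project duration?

51 weeks

te_A = (3 + 4·4 + 17)/6 = 36/6 = 6
te_B = (2 + 4·3 + 4)/6 = 18/6 = 3
te_C = (8 + 4·12 + 28)/6 = 84/6 = 14
te_D = (8 + 4·14 + 20)/6 = 84/6 = 14
te_E = (6 + 4·7 + 20)/6 = 54/6 = 9
te_F = (10 + 4·13 + 16)/6 = 78/6 = 13
te_G = (10 + 4·14 + 24)/6 = 90/6 = 15

Forward pass:
ES_A = 0; EF_A = 6
ES_B = 6; EF_B = 6+3 = 9
ES_C = 9; EF_C = 9+14 = 23
ES_D = max(EF_A=6, EF_B=9) = 9; EF_D = 9+14 = 23
ES_E = max(EF_B=9, EF_D=23) = 23; EF_E = 23+9 = 32
ES_F = 23; EF_F = 23+13 = 36
ES_G = max(EF_E=32, EF_F=36) = 36; EF_G = 36+15 = 51
Expected project duration μ = 51 weeks. Critical path: A → B → C → F → G.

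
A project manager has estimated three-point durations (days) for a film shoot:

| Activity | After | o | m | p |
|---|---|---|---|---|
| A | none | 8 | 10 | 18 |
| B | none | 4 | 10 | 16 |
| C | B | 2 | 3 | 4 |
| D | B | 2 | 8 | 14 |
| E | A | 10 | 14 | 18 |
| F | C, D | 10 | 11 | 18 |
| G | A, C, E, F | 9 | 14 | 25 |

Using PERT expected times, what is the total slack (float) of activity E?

te_A = (8 + 4·10 + 18)/6 = 66/6 = 11
te_B = (4 + 4·10 + 16)/6 = 60/6 = 10
te_C = (2 + 4·3 + 4)/6 = 18/6 = 3
te_D = (2 + 4·8 + 14)/6 = 48/6 = 8
te_E = (10 + 4·14 + 18)/6 = 84/6 = 14
te_F = (10 + 4·11 + 18)/6 = 72/6 = 12
te_G = (9 + 4·14 + 25)/6 = 90/6 = 15

Forward pass:
ES_A = 0; EF_A = 11
ES_B = 0; EF_B = 10
ES_C = 10; EF_C = 10+3 = 13
ES_D = 10; EF_D = 10+8 = 18
ES_E = 11; EF_E = 11+14 = 25
ES_F = max(EF_C=13, EF_D=18) = 18; EF_F = 18+12 = 30
ES_G = max(EF_A=11, EF_C=13, EF_E=25, EF_F=30) = 30; EF_G = 30+15 = 45
Expected project duration μ = 45 days. Critical path: B → D → F → G.

Backward pass:
LF_G = 45; LS_G = 45−15 = 30
LF_F = LS_G = 30; LS_F = 30−12 = 18
LF_E = LS_G = 30; LS_E = 30−14 = 16
LF_D = LS_F = 18; LS_D = 18−8 = 10
LF_C = min(LS_F=18, LS_G=30) = 18; LS_C = 18−3 = 15
LF_B = min(LS_C=15, LS_D=10) = 10; LS_B = 10−10 = 0
LF_A = min(LS_E=16, LS_G=30) = 16; LS_A = 16−11 = 5
Slack_E = LS_E − ES_E = 16 − 11 = 5

5 days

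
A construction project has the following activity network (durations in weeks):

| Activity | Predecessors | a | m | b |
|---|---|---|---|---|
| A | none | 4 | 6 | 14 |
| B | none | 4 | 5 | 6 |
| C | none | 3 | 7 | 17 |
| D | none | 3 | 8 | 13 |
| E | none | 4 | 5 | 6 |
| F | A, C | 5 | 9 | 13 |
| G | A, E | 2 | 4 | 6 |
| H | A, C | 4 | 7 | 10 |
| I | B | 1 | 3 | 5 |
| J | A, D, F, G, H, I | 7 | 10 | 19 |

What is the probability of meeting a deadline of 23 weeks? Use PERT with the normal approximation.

te_A = (4 + 4·6 + 14)/6 = 42/6 = 7; σ²_A = ((14−4)/6)² = 2.778
te_B = (4 + 4·5 + 6)/6 = 30/6 = 5; σ²_B = ((6−4)/6)² = 0.111
te_C = (3 + 4·7 + 17)/6 = 48/6 = 8; σ²_C = ((17−3)/6)² = 5.444
te_D = (3 + 4·8 + 13)/6 = 48/6 = 8; σ²_D = ((13−3)/6)² = 2.778
te_E = (4 + 4·5 + 6)/6 = 30/6 = 5; σ²_E = ((6−4)/6)² = 0.111
te_F = (5 + 4·9 + 13)/6 = 54/6 = 9; σ²_F = ((13−5)/6)² = 1.778
te_G = (2 + 4·4 + 6)/6 = 24/6 = 4; σ²_G = ((6−2)/6)² = 0.444
te_H = (4 + 4·7 + 10)/6 = 42/6 = 7; σ²_H = ((10−4)/6)² = 1.000
te_I = (1 + 4·3 + 5)/6 = 18/6 = 3; σ²_I = ((5−1)/6)² = 0.444
te_J = (7 + 4·10 + 19)/6 = 66/6 = 11; σ²_J = ((19−7)/6)² = 4.000

Forward pass:
ES_A = 0; EF_A = 7
ES_B = 0; EF_B = 5
ES_C = 0; EF_C = 8
ES_D = 0; EF_D = 8
ES_E = 0; EF_E = 5
ES_F = max(EF_A=7, EF_C=8) = 8; EF_F = 8+9 = 17
ES_G = max(EF_A=7, EF_E=5) = 7; EF_G = 7+4 = 11
ES_H = max(EF_A=7, EF_C=8) = 8; EF_H = 8+7 = 15
ES_I = 5; EF_I = 5+3 = 8
ES_J = max(EF_A=7, EF_D=8, EF_F=17, EF_G=11, EF_H=15, EF_I=8) = 17; EF_J = 17+11 = 28
Expected project duration μ = 28 weeks. Critical path: C → F → J.

Variance along critical path = 5.444 + 1.778 + 4.000 = 11.222; σ = √11.222 = 3.350 weeks.
Z = (23 − 28) / 3.350 = -1.493
P(T ≤ 23) = Φ(-1.493) ≈ 0.068

0.068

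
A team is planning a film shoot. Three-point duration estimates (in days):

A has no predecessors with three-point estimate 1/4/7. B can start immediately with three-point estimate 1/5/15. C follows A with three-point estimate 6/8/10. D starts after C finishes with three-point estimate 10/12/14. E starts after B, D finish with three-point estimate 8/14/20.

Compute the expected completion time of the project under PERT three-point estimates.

te_A = (1 + 4·4 + 7)/6 = 24/6 = 4
te_B = (1 + 4·5 + 15)/6 = 36/6 = 6
te_C = (6 + 4·8 + 10)/6 = 48/6 = 8
te_D = (10 + 4·12 + 14)/6 = 72/6 = 12
te_E = (8 + 4·14 + 20)/6 = 84/6 = 14

Forward pass:
ES_A = 0; EF_A = 4
ES_B = 0; EF_B = 6
ES_C = 4; EF_C = 4+8 = 12
ES_D = 12; EF_D = 12+12 = 24
ES_E = max(EF_B=6, EF_D=24) = 24; EF_E = 24+14 = 38
Expected project duration μ = 38 days. Critical path: A → C → D → E.

38 days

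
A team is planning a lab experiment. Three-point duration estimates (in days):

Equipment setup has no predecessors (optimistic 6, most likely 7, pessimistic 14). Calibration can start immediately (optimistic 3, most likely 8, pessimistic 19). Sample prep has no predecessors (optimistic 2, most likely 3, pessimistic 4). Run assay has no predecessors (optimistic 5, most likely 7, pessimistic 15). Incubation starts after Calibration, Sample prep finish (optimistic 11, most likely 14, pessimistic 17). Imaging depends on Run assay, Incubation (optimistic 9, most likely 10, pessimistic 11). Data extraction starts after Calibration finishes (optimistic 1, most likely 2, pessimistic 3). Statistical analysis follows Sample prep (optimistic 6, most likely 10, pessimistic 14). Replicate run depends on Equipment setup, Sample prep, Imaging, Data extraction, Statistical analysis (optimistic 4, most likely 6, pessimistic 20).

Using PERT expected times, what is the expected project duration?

41 days

te_Equipment setup = (6 + 4·7 + 14)/6 = 48/6 = 8
te_Calibration = (3 + 4·8 + 19)/6 = 54/6 = 9
te_Sample prep = (2 + 4·3 + 4)/6 = 18/6 = 3
te_Run assay = (5 + 4·7 + 15)/6 = 48/6 = 8
te_Incubation = (11 + 4·14 + 17)/6 = 84/6 = 14
te_Imaging = (9 + 4·10 + 11)/6 = 60/6 = 10
te_Data extraction = (1 + 4·2 + 3)/6 = 12/6 = 2
te_Statistical analysis = (6 + 4·10 + 14)/6 = 60/6 = 10
te_Replicate run = (4 + 4·6 + 20)/6 = 48/6 = 8

Forward pass:
ES_Equipment setup = 0; EF_Equipment setup = 8
ES_Calibration = 0; EF_Calibration = 9
ES_Sample prep = 0; EF_Sample prep = 3
ES_Run assay = 0; EF_Run assay = 8
ES_Incubation = max(EF_Calibration=9, EF_Sample prep=3) = 9; EF_Incubation = 9+14 = 23
ES_Imaging = max(EF_Run assay=8, EF_Incubation=23) = 23; EF_Imaging = 23+10 = 33
ES_Data extraction = 9; EF_Data extraction = 9+2 = 11
ES_Statistical analysis = 3; EF_Statistical analysis = 3+10 = 13
ES_Replicate run = max(EF_Equipment setup=8, EF_Sample prep=3, EF_Imaging=33, EF_Data extraction=11, EF_Statistical analysis=13) = 33; EF_Replicate run = 33+8 = 41
Expected project duration μ = 41 days. Critical path: Calibration → Incubation → Imaging → Replicate run.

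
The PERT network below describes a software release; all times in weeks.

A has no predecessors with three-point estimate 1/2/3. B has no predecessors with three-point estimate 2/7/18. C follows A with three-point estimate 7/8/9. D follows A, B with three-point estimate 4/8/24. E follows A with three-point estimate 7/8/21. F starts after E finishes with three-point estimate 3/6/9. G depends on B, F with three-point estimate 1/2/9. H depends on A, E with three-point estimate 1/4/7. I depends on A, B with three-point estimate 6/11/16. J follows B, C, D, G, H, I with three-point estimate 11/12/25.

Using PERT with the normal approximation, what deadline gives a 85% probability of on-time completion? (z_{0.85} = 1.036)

te_A = (1 + 4·2 + 3)/6 = 12/6 = 2; σ²_A = ((3−1)/6)² = 0.111
te_B = (2 + 4·7 + 18)/6 = 48/6 = 8; σ²_B = ((18−2)/6)² = 7.111
te_C = (7 + 4·8 + 9)/6 = 48/6 = 8; σ²_C = ((9−7)/6)² = 0.111
te_D = (4 + 4·8 + 24)/6 = 60/6 = 10; σ²_D = ((24−4)/6)² = 11.111
te_E = (7 + 4·8 + 21)/6 = 60/6 = 10; σ²_E = ((21−7)/6)² = 5.444
te_F = (3 + 4·6 + 9)/6 = 36/6 = 6; σ²_F = ((9−3)/6)² = 1.000
te_G = (1 + 4·2 + 9)/6 = 18/6 = 3; σ²_G = ((9−1)/6)² = 1.778
te_H = (1 + 4·4 + 7)/6 = 24/6 = 4; σ²_H = ((7−1)/6)² = 1.000
te_I = (6 + 4·11 + 16)/6 = 66/6 = 11; σ²_I = ((16−6)/6)² = 2.778
te_J = (11 + 4·12 + 25)/6 = 84/6 = 14; σ²_J = ((25−11)/6)² = 5.444

Forward pass:
ES_A = 0; EF_A = 2
ES_B = 0; EF_B = 8
ES_C = 2; EF_C = 2+8 = 10
ES_D = max(EF_A=2, EF_B=8) = 8; EF_D = 8+10 = 18
ES_E = 2; EF_E = 2+10 = 12
ES_F = 12; EF_F = 12+6 = 18
ES_G = max(EF_B=8, EF_F=18) = 18; EF_G = 18+3 = 21
ES_H = max(EF_A=2, EF_E=12) = 12; EF_H = 12+4 = 16
ES_I = max(EF_A=2, EF_B=8) = 8; EF_I = 8+11 = 19
ES_J = max(EF_B=8, EF_C=10, EF_D=18, EF_G=21, EF_H=16, EF_I=19) = 21; EF_J = 21+14 = 35
Expected project duration μ = 35 weeks. Critical path: A → E → F → G → J.

Variance along critical path = 0.111 + 5.444 + 1.000 + 1.778 + 5.444 = 13.778; σ = 3.712 weeks.
D = μ + z·σ = 35 + 1.036·3.712 = 38.8 weeks

38.8 weeks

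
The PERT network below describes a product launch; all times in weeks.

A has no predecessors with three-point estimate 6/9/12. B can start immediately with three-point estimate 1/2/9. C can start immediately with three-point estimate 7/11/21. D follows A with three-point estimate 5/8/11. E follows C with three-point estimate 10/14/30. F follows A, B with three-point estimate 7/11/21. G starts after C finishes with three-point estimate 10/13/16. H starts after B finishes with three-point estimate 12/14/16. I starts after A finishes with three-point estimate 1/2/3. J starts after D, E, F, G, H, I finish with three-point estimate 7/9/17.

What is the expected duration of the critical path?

te_A = (6 + 4·9 + 12)/6 = 54/6 = 9
te_B = (1 + 4·2 + 9)/6 = 18/6 = 3
te_C = (7 + 4·11 + 21)/6 = 72/6 = 12
te_D = (5 + 4·8 + 11)/6 = 48/6 = 8
te_E = (10 + 4·14 + 30)/6 = 96/6 = 16
te_F = (7 + 4·11 + 21)/6 = 72/6 = 12
te_G = (10 + 4·13 + 16)/6 = 78/6 = 13
te_H = (12 + 4·14 + 16)/6 = 84/6 = 14
te_I = (1 + 4·2 + 3)/6 = 12/6 = 2
te_J = (7 + 4·9 + 17)/6 = 60/6 = 10

Forward pass:
ES_A = 0; EF_A = 9
ES_B = 0; EF_B = 3
ES_C = 0; EF_C = 12
ES_D = 9; EF_D = 9+8 = 17
ES_E = 12; EF_E = 12+16 = 28
ES_F = max(EF_A=9, EF_B=3) = 9; EF_F = 9+12 = 21
ES_G = 12; EF_G = 12+13 = 25
ES_H = 3; EF_H = 3+14 = 17
ES_I = 9; EF_I = 9+2 = 11
ES_J = max(EF_D=17, EF_E=28, EF_F=21, EF_G=25, EF_H=17, EF_I=11) = 28; EF_J = 28+10 = 38
Expected project duration μ = 38 weeks. Critical path: C → E → J.

38 weeks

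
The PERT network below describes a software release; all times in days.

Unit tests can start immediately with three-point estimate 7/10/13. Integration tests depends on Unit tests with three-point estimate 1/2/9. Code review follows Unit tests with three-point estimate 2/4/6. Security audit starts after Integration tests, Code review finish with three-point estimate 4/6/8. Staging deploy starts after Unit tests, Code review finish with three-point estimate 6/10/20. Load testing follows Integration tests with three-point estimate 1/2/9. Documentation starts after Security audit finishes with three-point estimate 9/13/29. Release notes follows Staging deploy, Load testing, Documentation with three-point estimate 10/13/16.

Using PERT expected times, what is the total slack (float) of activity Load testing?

te_Unit tests = (7 + 4·10 + 13)/6 = 60/6 = 10
te_Integration tests = (1 + 4·2 + 9)/6 = 18/6 = 3
te_Code review = (2 + 4·4 + 6)/6 = 24/6 = 4
te_Security audit = (4 + 4·6 + 8)/6 = 36/6 = 6
te_Staging deploy = (6 + 4·10 + 20)/6 = 66/6 = 11
te_Load testing = (1 + 4·2 + 9)/6 = 18/6 = 3
te_Documentation = (9 + 4·13 + 29)/6 = 90/6 = 15
te_Release notes = (10 + 4·13 + 16)/6 = 78/6 = 13

Forward pass:
ES_Unit tests = 0; EF_Unit tests = 10
ES_Integration tests = 10; EF_Integration tests = 10+3 = 13
ES_Code review = 10; EF_Code review = 10+4 = 14
ES_Security audit = max(EF_Integration tests=13, EF_Code review=14) = 14; EF_Security audit = 14+6 = 20
ES_Staging deploy = max(EF_Unit tests=10, EF_Code review=14) = 14; EF_Staging deploy = 14+11 = 25
ES_Load testing = 13; EF_Load testing = 13+3 = 16
ES_Documentation = 20; EF_Documentation = 20+15 = 35
ES_Release notes = max(EF_Staging deploy=25, EF_Load testing=16, EF_Documentation=35) = 35; EF_Release notes = 35+13 = 48
Expected project duration μ = 48 days. Critical path: Unit tests → Code review → Security audit → Documentation → Release notes.

Backward pass:
LF_Release notes = 48; LS_Release notes = 48−13 = 35
LF_Documentation = LS_Release notes = 35; LS_Documentation = 35−15 = 20
LF_Load testing = LS_Release notes = 35; LS_Load testing = 35−3 = 32
LF_Staging deploy = LS_Release notes = 35; LS_Staging deploy = 35−11 = 24
LF_Security audit = LS_Documentation = 20; LS_Security audit = 20−6 = 14
LF_Code review = min(LS_Security audit=14, LS_Staging deploy=24) = 14; LS_Code review = 14−4 = 10
LF_Integration tests = min(LS_Security audit=14, LS_Load testing=32) = 14; LS_Integration tests = 14−3 = 11
LF_Unit tests = min(LS_Integration tests=11, LS_Code review=10, LS_Staging deploy=24) = 10; LS_Unit tests = 10−10 = 0
Slack_Load testing = LS_Load testing − ES_Load testing = 32 − 13 = 19

19 days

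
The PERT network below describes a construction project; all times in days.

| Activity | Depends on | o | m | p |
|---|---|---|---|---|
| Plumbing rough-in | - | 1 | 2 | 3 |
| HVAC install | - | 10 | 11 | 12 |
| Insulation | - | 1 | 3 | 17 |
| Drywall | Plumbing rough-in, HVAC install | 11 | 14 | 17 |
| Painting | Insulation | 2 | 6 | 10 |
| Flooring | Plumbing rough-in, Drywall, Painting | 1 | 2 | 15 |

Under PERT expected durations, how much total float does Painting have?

te_Plumbing rough-in = (1 + 4·2 + 3)/6 = 12/6 = 2
te_HVAC install = (10 + 4·11 + 12)/6 = 66/6 = 11
te_Insulation = (1 + 4·3 + 17)/6 = 30/6 = 5
te_Drywall = (11 + 4·14 + 17)/6 = 84/6 = 14
te_Painting = (2 + 4·6 + 10)/6 = 36/6 = 6
te_Flooring = (1 + 4·2 + 15)/6 = 24/6 = 4

Forward pass:
ES_Plumbing rough-in = 0; EF_Plumbing rough-in = 2
ES_HVAC install = 0; EF_HVAC install = 11
ES_Insulation = 0; EF_Insulation = 5
ES_Drywall = max(EF_Plumbing rough-in=2, EF_HVAC install=11) = 11; EF_Drywall = 11+14 = 25
ES_Painting = 5; EF_Painting = 5+6 = 11
ES_Flooring = max(EF_Plumbing rough-in=2, EF_Drywall=25, EF_Painting=11) = 25; EF_Flooring = 25+4 = 29
Expected project duration μ = 29 days. Critical path: HVAC install → Drywall → Flooring.

Backward pass:
LF_Flooring = 29; LS_Flooring = 29−4 = 25
LF_Painting = LS_Flooring = 25; LS_Painting = 25−6 = 19
LF_Drywall = LS_Flooring = 25; LS_Drywall = 25−14 = 11
LF_Insulation = LS_Painting = 19; LS_Insulation = 19−5 = 14
LF_HVAC install = LS_Drywall = 11; LS_HVAC install = 11−11 = 0
LF_Plumbing rough-in = min(LS_Drywall=11, LS_Flooring=25) = 11; LS_Plumbing rough-in = 11−2 = 9
Slack_Painting = LS_Painting − ES_Painting = 19 − 5 = 14

14 days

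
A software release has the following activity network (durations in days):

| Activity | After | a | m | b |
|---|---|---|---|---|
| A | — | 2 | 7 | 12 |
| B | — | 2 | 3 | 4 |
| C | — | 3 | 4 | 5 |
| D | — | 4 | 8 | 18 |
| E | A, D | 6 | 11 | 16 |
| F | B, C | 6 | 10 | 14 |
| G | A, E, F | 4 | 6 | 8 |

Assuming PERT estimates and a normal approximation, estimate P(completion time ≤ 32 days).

0.979

te_A = (2 + 4·7 + 12)/6 = 42/6 = 7; σ²_A = ((12−2)/6)² = 2.778
te_B = (2 + 4·3 + 4)/6 = 18/6 = 3; σ²_B = ((4−2)/6)² = 0.111
te_C = (3 + 4·4 + 5)/6 = 24/6 = 4; σ²_C = ((5−3)/6)² = 0.111
te_D = (4 + 4·8 + 18)/6 = 54/6 = 9; σ²_D = ((18−4)/6)² = 5.444
te_E = (6 + 4·11 + 16)/6 = 66/6 = 11; σ²_E = ((16−6)/6)² = 2.778
te_F = (6 + 4·10 + 14)/6 = 60/6 = 10; σ²_F = ((14−6)/6)² = 1.778
te_G = (4 + 4·6 + 8)/6 = 36/6 = 6; σ²_G = ((8−4)/6)² = 0.444

Forward pass:
ES_A = 0; EF_A = 7
ES_B = 0; EF_B = 3
ES_C = 0; EF_C = 4
ES_D = 0; EF_D = 9
ES_E = max(EF_A=7, EF_D=9) = 9; EF_E = 9+11 = 20
ES_F = max(EF_B=3, EF_C=4) = 4; EF_F = 4+10 = 14
ES_G = max(EF_A=7, EF_E=20, EF_F=14) = 20; EF_G = 20+6 = 26
Expected project duration μ = 26 days. Critical path: D → E → G.

Variance along critical path = 5.444 + 2.778 + 0.444 = 8.667; σ = √8.667 = 2.944 days.
Z = (32 − 26) / 2.944 = 2.038
P(T ≤ 32) = Φ(2.038) ≈ 0.979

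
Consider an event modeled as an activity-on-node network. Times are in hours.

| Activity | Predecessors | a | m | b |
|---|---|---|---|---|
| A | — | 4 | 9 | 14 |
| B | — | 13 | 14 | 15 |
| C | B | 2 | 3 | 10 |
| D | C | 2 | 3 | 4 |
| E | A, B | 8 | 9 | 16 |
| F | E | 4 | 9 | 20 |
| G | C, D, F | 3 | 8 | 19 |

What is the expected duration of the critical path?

43 hours

te_A = (4 + 4·9 + 14)/6 = 54/6 = 9
te_B = (13 + 4·14 + 15)/6 = 84/6 = 14
te_C = (2 + 4·3 + 10)/6 = 24/6 = 4
te_D = (2 + 4·3 + 4)/6 = 18/6 = 3
te_E = (8 + 4·9 + 16)/6 = 60/6 = 10
te_F = (4 + 4·9 + 20)/6 = 60/6 = 10
te_G = (3 + 4·8 + 19)/6 = 54/6 = 9

Forward pass:
ES_A = 0; EF_A = 9
ES_B = 0; EF_B = 14
ES_C = 14; EF_C = 14+4 = 18
ES_D = 18; EF_D = 18+3 = 21
ES_E = max(EF_A=9, EF_B=14) = 14; EF_E = 14+10 = 24
ES_F = 24; EF_F = 24+10 = 34
ES_G = max(EF_C=18, EF_D=21, EF_F=34) = 34; EF_G = 34+9 = 43
Expected project duration μ = 43 hours. Critical path: B → E → F → G.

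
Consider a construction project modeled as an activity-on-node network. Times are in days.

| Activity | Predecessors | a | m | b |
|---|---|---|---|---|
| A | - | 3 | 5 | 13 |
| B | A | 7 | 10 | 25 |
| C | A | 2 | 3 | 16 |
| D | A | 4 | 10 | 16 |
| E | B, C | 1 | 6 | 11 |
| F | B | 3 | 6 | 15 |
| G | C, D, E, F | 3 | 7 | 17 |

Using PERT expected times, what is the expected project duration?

te_A = (3 + 4·5 + 13)/6 = 36/6 = 6
te_B = (7 + 4·10 + 25)/6 = 72/6 = 12
te_C = (2 + 4·3 + 16)/6 = 30/6 = 5
te_D = (4 + 4·10 + 16)/6 = 60/6 = 10
te_E = (1 + 4·6 + 11)/6 = 36/6 = 6
te_F = (3 + 4·6 + 15)/6 = 42/6 = 7
te_G = (3 + 4·7 + 17)/6 = 48/6 = 8

Forward pass:
ES_A = 0; EF_A = 6
ES_B = 6; EF_B = 6+12 = 18
ES_C = 6; EF_C = 6+5 = 11
ES_D = 6; EF_D = 6+10 = 16
ES_E = max(EF_B=18, EF_C=11) = 18; EF_E = 18+6 = 24
ES_F = 18; EF_F = 18+7 = 25
ES_G = max(EF_C=11, EF_D=16, EF_E=24, EF_F=25) = 25; EF_G = 25+8 = 33
Expected project duration μ = 33 days. Critical path: A → B → F → G.

33 days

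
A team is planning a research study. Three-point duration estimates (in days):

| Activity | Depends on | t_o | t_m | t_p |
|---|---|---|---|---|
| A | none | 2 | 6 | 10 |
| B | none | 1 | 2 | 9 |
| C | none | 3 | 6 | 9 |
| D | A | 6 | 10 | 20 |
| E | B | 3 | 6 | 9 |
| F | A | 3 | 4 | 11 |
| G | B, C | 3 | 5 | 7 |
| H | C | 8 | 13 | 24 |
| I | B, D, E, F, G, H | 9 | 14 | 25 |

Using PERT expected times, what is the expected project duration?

te_A = (2 + 4·6 + 10)/6 = 36/6 = 6
te_B = (1 + 4·2 + 9)/6 = 18/6 = 3
te_C = (3 + 4·6 + 9)/6 = 36/6 = 6
te_D = (6 + 4·10 + 20)/6 = 66/6 = 11
te_E = (3 + 4·6 + 9)/6 = 36/6 = 6
te_F = (3 + 4·4 + 11)/6 = 30/6 = 5
te_G = (3 + 4·5 + 7)/6 = 30/6 = 5
te_H = (8 + 4·13 + 24)/6 = 84/6 = 14
te_I = (9 + 4·14 + 25)/6 = 90/6 = 15

Forward pass:
ES_A = 0; EF_A = 6
ES_B = 0; EF_B = 3
ES_C = 0; EF_C = 6
ES_D = 6; EF_D = 6+11 = 17
ES_E = 3; EF_E = 3+6 = 9
ES_F = 6; EF_F = 6+5 = 11
ES_G = max(EF_B=3, EF_C=6) = 6; EF_G = 6+5 = 11
ES_H = 6; EF_H = 6+14 = 20
ES_I = max(EF_B=3, EF_D=17, EF_E=9, EF_F=11, EF_G=11, EF_H=20) = 20; EF_I = 20+15 = 35
Expected project duration μ = 35 days. Critical path: C → H → I.

35 days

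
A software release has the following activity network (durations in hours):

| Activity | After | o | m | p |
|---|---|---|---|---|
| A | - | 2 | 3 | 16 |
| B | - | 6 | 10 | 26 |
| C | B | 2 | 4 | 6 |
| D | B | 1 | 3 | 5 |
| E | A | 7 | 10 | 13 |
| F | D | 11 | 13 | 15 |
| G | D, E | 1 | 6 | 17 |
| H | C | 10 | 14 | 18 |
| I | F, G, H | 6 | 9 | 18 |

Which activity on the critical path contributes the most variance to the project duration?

B

te_A = (2 + 4·3 + 16)/6 = 30/6 = 5; σ²_A = ((16−2)/6)² = 5.444
te_B = (6 + 4·10 + 26)/6 = 72/6 = 12; σ²_B = ((26−6)/6)² = 11.111
te_C = (2 + 4·4 + 6)/6 = 24/6 = 4; σ²_C = ((6−2)/6)² = 0.444
te_D = (1 + 4·3 + 5)/6 = 18/6 = 3; σ²_D = ((5−1)/6)² = 0.444
te_E = (7 + 4·10 + 13)/6 = 60/6 = 10; σ²_E = ((13−7)/6)² = 1.000
te_F = (11 + 4·13 + 15)/6 = 78/6 = 13; σ²_F = ((15−11)/6)² = 0.444
te_G = (1 + 4·6 + 17)/6 = 42/6 = 7; σ²_G = ((17−1)/6)² = 7.111
te_H = (10 + 4·14 + 18)/6 = 84/6 = 14; σ²_H = ((18−10)/6)² = 1.778
te_I = (6 + 4·9 + 18)/6 = 60/6 = 10; σ²_I = ((18−6)/6)² = 4.000

Forward pass:
ES_A = 0; EF_A = 5
ES_B = 0; EF_B = 12
ES_C = 12; EF_C = 12+4 = 16
ES_D = 12; EF_D = 12+3 = 15
ES_E = 5; EF_E = 5+10 = 15
ES_F = 15; EF_F = 15+13 = 28
ES_G = max(EF_D=15, EF_E=15) = 15; EF_G = 15+7 = 22
ES_H = 16; EF_H = 16+14 = 30
ES_I = max(EF_F=28, EF_G=22, EF_H=30) = 30; EF_I = 30+10 = 40
Expected project duration μ = 40 hours. Critical path: B → C → H → I.

Variances on critical path: σ²_B=11.111, σ²_C=0.444, σ²_H=1.778, σ²_I=4.000.
Largest is σ²_B = 11.111.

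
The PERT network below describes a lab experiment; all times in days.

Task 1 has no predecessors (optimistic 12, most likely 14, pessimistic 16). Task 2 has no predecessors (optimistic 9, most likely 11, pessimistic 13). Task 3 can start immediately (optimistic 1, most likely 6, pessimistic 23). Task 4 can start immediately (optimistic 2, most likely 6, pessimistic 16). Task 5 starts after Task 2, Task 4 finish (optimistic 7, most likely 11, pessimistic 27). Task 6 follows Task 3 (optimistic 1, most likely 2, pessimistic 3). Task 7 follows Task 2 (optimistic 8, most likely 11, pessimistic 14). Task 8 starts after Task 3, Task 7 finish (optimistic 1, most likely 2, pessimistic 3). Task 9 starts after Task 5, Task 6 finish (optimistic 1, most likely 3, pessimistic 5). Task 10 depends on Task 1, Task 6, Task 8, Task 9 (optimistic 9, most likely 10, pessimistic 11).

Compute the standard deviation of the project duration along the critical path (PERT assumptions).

te_Task 1 = (12 + 4·14 + 16)/6 = 84/6 = 14; σ²_Task 1 = ((16−12)/6)² = 0.444
te_Task 2 = (9 + 4·11 + 13)/6 = 66/6 = 11; σ²_Task 2 = ((13−9)/6)² = 0.444
te_Task 3 = (1 + 4·6 + 23)/6 = 48/6 = 8; σ²_Task 3 = ((23−1)/6)² = 13.444
te_Task 4 = (2 + 4·6 + 16)/6 = 42/6 = 7; σ²_Task 4 = ((16−2)/6)² = 5.444
te_Task 5 = (7 + 4·11 + 27)/6 = 78/6 = 13; σ²_Task 5 = ((27−7)/6)² = 11.111
te_Task 6 = (1 + 4·2 + 3)/6 = 12/6 = 2; σ²_Task 6 = ((3−1)/6)² = 0.111
te_Task 7 = (8 + 4·11 + 14)/6 = 66/6 = 11; σ²_Task 7 = ((14−8)/6)² = 1.000
te_Task 8 = (1 + 4·2 + 3)/6 = 12/6 = 2; σ²_Task 8 = ((3−1)/6)² = 0.111
te_Task 9 = (1 + 4·3 + 5)/6 = 18/6 = 3; σ²_Task 9 = ((5−1)/6)² = 0.444
te_Task 10 = (9 + 4·10 + 11)/6 = 60/6 = 10; σ²_Task 10 = ((11−9)/6)² = 0.111

Forward pass:
ES_Task 1 = 0; EF_Task 1 = 14
ES_Task 2 = 0; EF_Task 2 = 11
ES_Task 3 = 0; EF_Task 3 = 8
ES_Task 4 = 0; EF_Task 4 = 7
ES_Task 5 = max(EF_Task 2=11, EF_Task 4=7) = 11; EF_Task 5 = 11+13 = 24
ES_Task 6 = 8; EF_Task 6 = 8+2 = 10
ES_Task 7 = 11; EF_Task 7 = 11+11 = 22
ES_Task 8 = max(EF_Task 3=8, EF_Task 7=22) = 22; EF_Task 8 = 22+2 = 24
ES_Task 9 = max(EF_Task 5=24, EF_Task 6=10) = 24; EF_Task 9 = 24+3 = 27
ES_Task 10 = max(EF_Task 1=14, EF_Task 6=10, EF_Task 8=24, EF_Task 9=27) = 27; EF_Task 10 = 27+10 = 37
Expected project duration μ = 37 days. Critical path: Task 2 → Task 5 → Task 9 → Task 10.

Variance along critical path = 0.444 + 11.111 + 0.444 + 0.111 = 12.111
σ = √12.111 = 3.480 days

3.48 days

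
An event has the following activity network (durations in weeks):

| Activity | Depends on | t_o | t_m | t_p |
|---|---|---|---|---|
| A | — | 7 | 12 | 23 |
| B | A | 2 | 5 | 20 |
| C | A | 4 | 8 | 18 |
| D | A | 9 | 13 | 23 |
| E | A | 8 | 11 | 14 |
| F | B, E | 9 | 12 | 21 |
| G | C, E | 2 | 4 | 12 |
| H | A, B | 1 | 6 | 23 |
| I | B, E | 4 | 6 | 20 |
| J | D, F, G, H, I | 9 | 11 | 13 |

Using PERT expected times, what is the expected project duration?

48 weeks

te_A = (7 + 4·12 + 23)/6 = 78/6 = 13
te_B = (2 + 4·5 + 20)/6 = 42/6 = 7
te_C = (4 + 4·8 + 18)/6 = 54/6 = 9
te_D = (9 + 4·13 + 23)/6 = 84/6 = 14
te_E = (8 + 4·11 + 14)/6 = 66/6 = 11
te_F = (9 + 4·12 + 21)/6 = 78/6 = 13
te_G = (2 + 4·4 + 12)/6 = 30/6 = 5
te_H = (1 + 4·6 + 23)/6 = 48/6 = 8
te_I = (4 + 4·6 + 20)/6 = 48/6 = 8
te_J = (9 + 4·11 + 13)/6 = 66/6 = 11

Forward pass:
ES_A = 0; EF_A = 13
ES_B = 13; EF_B = 13+7 = 20
ES_C = 13; EF_C = 13+9 = 22
ES_D = 13; EF_D = 13+14 = 27
ES_E = 13; EF_E = 13+11 = 24
ES_F = max(EF_B=20, EF_E=24) = 24; EF_F = 24+13 = 37
ES_G = max(EF_C=22, EF_E=24) = 24; EF_G = 24+5 = 29
ES_H = max(EF_A=13, EF_B=20) = 20; EF_H = 20+8 = 28
ES_I = max(EF_B=20, EF_E=24) = 24; EF_I = 24+8 = 32
ES_J = max(EF_D=27, EF_F=37, EF_G=29, EF_H=28, EF_I=32) = 37; EF_J = 37+11 = 48
Expected project duration μ = 48 weeks. Critical path: A → E → F → J.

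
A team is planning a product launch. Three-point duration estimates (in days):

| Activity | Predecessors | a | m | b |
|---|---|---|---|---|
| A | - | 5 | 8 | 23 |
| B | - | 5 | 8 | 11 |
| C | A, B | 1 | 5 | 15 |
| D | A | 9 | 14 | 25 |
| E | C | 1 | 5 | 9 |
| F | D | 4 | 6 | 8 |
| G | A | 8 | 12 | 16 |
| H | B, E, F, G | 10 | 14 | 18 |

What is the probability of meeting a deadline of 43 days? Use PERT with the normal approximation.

te_A = (5 + 4·8 + 23)/6 = 60/6 = 10; σ²_A = ((23−5)/6)² = 9.000
te_B = (5 + 4·8 + 11)/6 = 48/6 = 8; σ²_B = ((11−5)/6)² = 1.000
te_C = (1 + 4·5 + 15)/6 = 36/6 = 6; σ²_C = ((15−1)/6)² = 5.444
te_D = (9 + 4·14 + 25)/6 = 90/6 = 15; σ²_D = ((25−9)/6)² = 7.111
te_E = (1 + 4·5 + 9)/6 = 30/6 = 5; σ²_E = ((9−1)/6)² = 1.778
te_F = (4 + 4·6 + 8)/6 = 36/6 = 6; σ²_F = ((8−4)/6)² = 0.444
te_G = (8 + 4·12 + 16)/6 = 72/6 = 12; σ²_G = ((16−8)/6)² = 1.778
te_H = (10 + 4·14 + 18)/6 = 84/6 = 14; σ²_H = ((18−10)/6)² = 1.778

Forward pass:
ES_A = 0; EF_A = 10
ES_B = 0; EF_B = 8
ES_C = max(EF_A=10, EF_B=8) = 10; EF_C = 10+6 = 16
ES_D = 10; EF_D = 10+15 = 25
ES_E = 16; EF_E = 16+5 = 21
ES_F = 25; EF_F = 25+6 = 31
ES_G = 10; EF_G = 10+12 = 22
ES_H = max(EF_B=8, EF_E=21, EF_F=31, EF_G=22) = 31; EF_H = 31+14 = 45
Expected project duration μ = 45 days. Critical path: A → D → F → H.

Variance along critical path = 9.000 + 7.111 + 0.444 + 1.778 = 18.333; σ = √18.333 = 4.282 days.
Z = (43 − 45) / 4.282 = -0.467
P(T ≤ 43) = Φ(-0.467) ≈ 0.320

0.320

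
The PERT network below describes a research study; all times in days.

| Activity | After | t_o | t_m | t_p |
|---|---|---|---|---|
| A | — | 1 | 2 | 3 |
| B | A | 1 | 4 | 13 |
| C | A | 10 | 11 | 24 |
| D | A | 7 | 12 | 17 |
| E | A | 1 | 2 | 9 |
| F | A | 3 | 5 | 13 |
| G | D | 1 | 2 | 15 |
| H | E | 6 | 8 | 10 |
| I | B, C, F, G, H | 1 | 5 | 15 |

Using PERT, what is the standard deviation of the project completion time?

te_A = (1 + 4·2 + 3)/6 = 12/6 = 2; σ²_A = ((3−1)/6)² = 0.111
te_B = (1 + 4·4 + 13)/6 = 30/6 = 5; σ²_B = ((13−1)/6)² = 4.000
te_C = (10 + 4·11 + 24)/6 = 78/6 = 13; σ²_C = ((24−10)/6)² = 5.444
te_D = (7 + 4·12 + 17)/6 = 72/6 = 12; σ²_D = ((17−7)/6)² = 2.778
te_E = (1 + 4·2 + 9)/6 = 18/6 = 3; σ²_E = ((9−1)/6)² = 1.778
te_F = (3 + 4·5 + 13)/6 = 36/6 = 6; σ²_F = ((13−3)/6)² = 2.778
te_G = (1 + 4·2 + 15)/6 = 24/6 = 4; σ²_G = ((15−1)/6)² = 5.444
te_H = (6 + 4·8 + 10)/6 = 48/6 = 8; σ²_H = ((10−6)/6)² = 0.444
te_I = (1 + 4·5 + 15)/6 = 36/6 = 6; σ²_I = ((15−1)/6)² = 5.444

Forward pass:
ES_A = 0; EF_A = 2
ES_B = 2; EF_B = 2+5 = 7
ES_C = 2; EF_C = 2+13 = 15
ES_D = 2; EF_D = 2+12 = 14
ES_E = 2; EF_E = 2+3 = 5
ES_F = 2; EF_F = 2+6 = 8
ES_G = 14; EF_G = 14+4 = 18
ES_H = 5; EF_H = 5+8 = 13
ES_I = max(EF_B=7, EF_C=15, EF_F=8, EF_G=18, EF_H=13) = 18; EF_I = 18+6 = 24
Expected project duration μ = 24 days. Critical path: A → D → G → I.

Variance along critical path = 0.111 + 2.778 + 5.444 + 5.444 = 13.778
σ = √13.778 = 3.712 days

3.71 days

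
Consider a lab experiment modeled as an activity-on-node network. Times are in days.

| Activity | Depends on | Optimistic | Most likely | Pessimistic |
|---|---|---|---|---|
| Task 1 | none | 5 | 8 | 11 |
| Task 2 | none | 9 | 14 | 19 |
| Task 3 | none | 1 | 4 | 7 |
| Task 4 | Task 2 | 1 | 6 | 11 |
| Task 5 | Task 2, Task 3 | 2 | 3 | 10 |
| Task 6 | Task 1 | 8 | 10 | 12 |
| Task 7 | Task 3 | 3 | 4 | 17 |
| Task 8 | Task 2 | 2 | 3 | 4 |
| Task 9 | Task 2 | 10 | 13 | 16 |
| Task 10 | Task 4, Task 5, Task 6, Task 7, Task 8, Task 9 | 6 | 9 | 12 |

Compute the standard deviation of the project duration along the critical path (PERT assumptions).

te_Task 1 = (5 + 4·8 + 11)/6 = 48/6 = 8; σ²_Task 1 = ((11−5)/6)² = 1.000
te_Task 2 = (9 + 4·14 + 19)/6 = 84/6 = 14; σ²_Task 2 = ((19−9)/6)² = 2.778
te_Task 3 = (1 + 4·4 + 7)/6 = 24/6 = 4; σ²_Task 3 = ((7−1)/6)² = 1.000
te_Task 4 = (1 + 4·6 + 11)/6 = 36/6 = 6; σ²_Task 4 = ((11−1)/6)² = 2.778
te_Task 5 = (2 + 4·3 + 10)/6 = 24/6 = 4; σ²_Task 5 = ((10−2)/6)² = 1.778
te_Task 6 = (8 + 4·10 + 12)/6 = 60/6 = 10; σ²_Task 6 = ((12−8)/6)² = 0.444
te_Task 7 = (3 + 4·4 + 17)/6 = 36/6 = 6; σ²_Task 7 = ((17−3)/6)² = 5.444
te_Task 8 = (2 + 4·3 + 4)/6 = 18/6 = 3; σ²_Task 8 = ((4−2)/6)² = 0.111
te_Task 9 = (10 + 4·13 + 16)/6 = 78/6 = 13; σ²_Task 9 = ((16−10)/6)² = 1.000
te_Task 10 = (6 + 4·9 + 12)/6 = 54/6 = 9; σ²_Task 10 = ((12−6)/6)² = 1.000

Forward pass:
ES_Task 1 = 0; EF_Task 1 = 8
ES_Task 2 = 0; EF_Task 2 = 14
ES_Task 3 = 0; EF_Task 3 = 4
ES_Task 4 = 14; EF_Task 4 = 14+6 = 20
ES_Task 5 = max(EF_Task 2=14, EF_Task 3=4) = 14; EF_Task 5 = 14+4 = 18
ES_Task 6 = 8; EF_Task 6 = 8+10 = 18
ES_Task 7 = 4; EF_Task 7 = 4+6 = 10
ES_Task 8 = 14; EF_Task 8 = 14+3 = 17
ES_Task 9 = 14; EF_Task 9 = 14+13 = 27
ES_Task 10 = max(EF_Task 4=20, EF_Task 5=18, EF_Task 6=18, EF_Task 7=10, EF_Task 8=17, EF_Task 9=27) = 27; EF_Task 10 = 27+9 = 36
Expected project duration μ = 36 days. Critical path: Task 2 → Task 9 → Task 10.

Variance along critical path = 2.778 + 1.000 + 1.000 = 4.778
σ = √4.778 = 2.186 days

2.19 days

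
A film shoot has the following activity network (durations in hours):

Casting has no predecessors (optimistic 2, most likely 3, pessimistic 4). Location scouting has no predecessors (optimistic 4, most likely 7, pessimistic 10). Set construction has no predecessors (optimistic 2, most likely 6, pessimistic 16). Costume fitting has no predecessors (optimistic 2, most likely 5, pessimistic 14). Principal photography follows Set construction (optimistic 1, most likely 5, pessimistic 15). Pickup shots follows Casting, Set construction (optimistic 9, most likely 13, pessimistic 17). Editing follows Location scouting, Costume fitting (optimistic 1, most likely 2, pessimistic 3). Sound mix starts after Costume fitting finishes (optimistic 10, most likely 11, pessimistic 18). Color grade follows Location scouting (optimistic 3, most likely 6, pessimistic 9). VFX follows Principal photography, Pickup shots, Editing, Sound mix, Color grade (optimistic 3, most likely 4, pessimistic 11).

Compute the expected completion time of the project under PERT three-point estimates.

25 hours

te_Casting = (2 + 4·3 + 4)/6 = 18/6 = 3
te_Location scouting = (4 + 4·7 + 10)/6 = 42/6 = 7
te_Set construction = (2 + 4·6 + 16)/6 = 42/6 = 7
te_Costume fitting = (2 + 4·5 + 14)/6 = 36/6 = 6
te_Principal photography = (1 + 4·5 + 15)/6 = 36/6 = 6
te_Pickup shots = (9 + 4·13 + 17)/6 = 78/6 = 13
te_Editing = (1 + 4·2 + 3)/6 = 12/6 = 2
te_Sound mix = (10 + 4·11 + 18)/6 = 72/6 = 12
te_Color grade = (3 + 4·6 + 9)/6 = 36/6 = 6
te_VFX = (3 + 4·4 + 11)/6 = 30/6 = 5

Forward pass:
ES_Casting = 0; EF_Casting = 3
ES_Location scouting = 0; EF_Location scouting = 7
ES_Set construction = 0; EF_Set construction = 7
ES_Costume fitting = 0; EF_Costume fitting = 6
ES_Principal photography = 7; EF_Principal photography = 7+6 = 13
ES_Pickup shots = max(EF_Casting=3, EF_Set construction=7) = 7; EF_Pickup shots = 7+13 = 20
ES_Editing = max(EF_Location scouting=7, EF_Costume fitting=6) = 7; EF_Editing = 7+2 = 9
ES_Sound mix = 6; EF_Sound mix = 6+12 = 18
ES_Color grade = 7; EF_Color grade = 7+6 = 13
ES_VFX = max(EF_Principal photography=13, EF_Pickup shots=20, EF_Editing=9, EF_Sound mix=18, EF_Color grade=13) = 20; EF_VFX = 20+5 = 25
Expected project duration μ = 25 hours. Critical path: Set construction → Pickup shots → VFX.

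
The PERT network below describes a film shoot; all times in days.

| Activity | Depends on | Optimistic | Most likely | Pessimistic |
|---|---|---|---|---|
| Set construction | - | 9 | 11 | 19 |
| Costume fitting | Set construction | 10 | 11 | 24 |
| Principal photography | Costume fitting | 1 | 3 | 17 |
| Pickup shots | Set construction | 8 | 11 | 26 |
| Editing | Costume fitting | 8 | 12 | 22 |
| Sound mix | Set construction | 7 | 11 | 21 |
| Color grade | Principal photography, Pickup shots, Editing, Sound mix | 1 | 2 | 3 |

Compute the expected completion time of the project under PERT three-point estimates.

te_Set construction = (9 + 4·11 + 19)/6 = 72/6 = 12
te_Costume fitting = (10 + 4·11 + 24)/6 = 78/6 = 13
te_Principal photography = (1 + 4·3 + 17)/6 = 30/6 = 5
te_Pickup shots = (8 + 4·11 + 26)/6 = 78/6 = 13
te_Editing = (8 + 4·12 + 22)/6 = 78/6 = 13
te_Sound mix = (7 + 4·11 + 21)/6 = 72/6 = 12
te_Color grade = (1 + 4·2 + 3)/6 = 12/6 = 2

Forward pass:
ES_Set construction = 0; EF_Set construction = 12
ES_Costume fitting = 12; EF_Costume fitting = 12+13 = 25
ES_Principal photography = 25; EF_Principal photography = 25+5 = 30
ES_Pickup shots = 12; EF_Pickup shots = 12+13 = 25
ES_Editing = 25; EF_Editing = 25+13 = 38
ES_Sound mix = 12; EF_Sound mix = 12+12 = 24
ES_Color grade = max(EF_Principal photography=30, EF_Pickup shots=25, EF_Editing=38, EF_Sound mix=24) = 38; EF_Color grade = 38+2 = 40
Expected project duration μ = 40 days. Critical path: Set construction → Costume fitting → Editing → Color grade.

40 days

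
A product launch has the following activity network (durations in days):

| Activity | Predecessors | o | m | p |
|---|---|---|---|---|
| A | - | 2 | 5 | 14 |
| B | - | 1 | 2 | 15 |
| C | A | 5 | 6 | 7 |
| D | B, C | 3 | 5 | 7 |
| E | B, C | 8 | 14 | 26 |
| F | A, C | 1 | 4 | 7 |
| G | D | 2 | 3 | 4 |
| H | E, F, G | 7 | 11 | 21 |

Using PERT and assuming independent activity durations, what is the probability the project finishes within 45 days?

te_A = (2 + 4·5 + 14)/6 = 36/6 = 6; σ²_A = ((14−2)/6)² = 4.000
te_B = (1 + 4·2 + 15)/6 = 24/6 = 4; σ²_B = ((15−1)/6)² = 5.444
te_C = (5 + 4·6 + 7)/6 = 36/6 = 6; σ²_C = ((7−5)/6)² = 0.111
te_D = (3 + 4·5 + 7)/6 = 30/6 = 5; σ²_D = ((7−3)/6)² = 0.444
te_E = (8 + 4·14 + 26)/6 = 90/6 = 15; σ²_E = ((26−8)/6)² = 9.000
te_F = (1 + 4·4 + 7)/6 = 24/6 = 4; σ²_F = ((7−1)/6)² = 1.000
te_G = (2 + 4·3 + 4)/6 = 18/6 = 3; σ²_G = ((4−2)/6)² = 0.111
te_H = (7 + 4·11 + 21)/6 = 72/6 = 12; σ²_H = ((21−7)/6)² = 5.444

Forward pass:
ES_A = 0; EF_A = 6
ES_B = 0; EF_B = 4
ES_C = 6; EF_C = 6+6 = 12
ES_D = max(EF_B=4, EF_C=12) = 12; EF_D = 12+5 = 17
ES_E = max(EF_B=4, EF_C=12) = 12; EF_E = 12+15 = 27
ES_F = max(EF_A=6, EF_C=12) = 12; EF_F = 12+4 = 16
ES_G = 17; EF_G = 17+3 = 20
ES_H = max(EF_E=27, EF_F=16, EF_G=20) = 27; EF_H = 27+12 = 39
Expected project duration μ = 39 days. Critical path: A → C → E → H.

Variance along critical path = 4.000 + 0.111 + 9.000 + 5.444 = 18.556; σ = √18.556 = 4.308 days.
Z = (45 − 39) / 4.308 = 1.393
P(T ≤ 45) = Φ(1.393) ≈ 0.918

0.918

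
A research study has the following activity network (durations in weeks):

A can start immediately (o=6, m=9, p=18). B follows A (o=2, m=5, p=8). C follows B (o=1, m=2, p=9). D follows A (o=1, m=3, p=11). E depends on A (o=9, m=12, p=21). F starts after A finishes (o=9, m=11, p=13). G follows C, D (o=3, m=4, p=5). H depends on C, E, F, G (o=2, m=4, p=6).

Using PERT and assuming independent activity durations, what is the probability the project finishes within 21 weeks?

te_A = (6 + 4·9 + 18)/6 = 60/6 = 10; σ²_A = ((18−6)/6)² = 4.000
te_B = (2 + 4·5 + 8)/6 = 30/6 = 5; σ²_B = ((8−2)/6)² = 1.000
te_C = (1 + 4·2 + 9)/6 = 18/6 = 3; σ²_C = ((9−1)/6)² = 1.778
te_D = (1 + 4·3 + 11)/6 = 24/6 = 4; σ²_D = ((11−1)/6)² = 2.778
te_E = (9 + 4·12 + 21)/6 = 78/6 = 13; σ²_E = ((21−9)/6)² = 4.000
te_F = (9 + 4·11 + 13)/6 = 66/6 = 11; σ²_F = ((13−9)/6)² = 0.444
te_G = (3 + 4·4 + 5)/6 = 24/6 = 4; σ²_G = ((5−3)/6)² = 0.111
te_H = (2 + 4·4 + 6)/6 = 24/6 = 4; σ²_H = ((6−2)/6)² = 0.444

Forward pass:
ES_A = 0; EF_A = 10
ES_B = 10; EF_B = 10+5 = 15
ES_C = 15; EF_C = 15+3 = 18
ES_D = 10; EF_D = 10+4 = 14
ES_E = 10; EF_E = 10+13 = 23
ES_F = 10; EF_F = 10+11 = 21
ES_G = max(EF_C=18, EF_D=14) = 18; EF_G = 18+4 = 22
ES_H = max(EF_C=18, EF_E=23, EF_F=21, EF_G=22) = 23; EF_H = 23+4 = 27
Expected project duration μ = 27 weeks. Critical path: A → E → H.

Variance along critical path = 4.000 + 4.000 + 0.444 = 8.444; σ = √8.444 = 2.906 weeks.
Z = (21 − 27) / 2.906 = -2.065
P(T ≤ 21) = Φ(-2.065) ≈ 0.019

0.019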